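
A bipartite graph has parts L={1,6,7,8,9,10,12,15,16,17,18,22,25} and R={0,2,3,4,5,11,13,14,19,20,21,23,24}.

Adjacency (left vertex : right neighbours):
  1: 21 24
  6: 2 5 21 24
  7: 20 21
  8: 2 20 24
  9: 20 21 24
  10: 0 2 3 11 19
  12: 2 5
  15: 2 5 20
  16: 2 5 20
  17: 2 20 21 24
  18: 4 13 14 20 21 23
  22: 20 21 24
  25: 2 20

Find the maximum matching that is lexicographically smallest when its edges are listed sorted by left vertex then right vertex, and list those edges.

Lex-smallest maximum matching: {(1,21), (6,2), (7,20), (8,24), (10,0), (12,5), (18,4)}

|M| = 7 (so the lex-smallest maximum matching has 7 edges)
process left vertices in ascending order; for each, take the smallest-labelled available neighbour that still permits 7 edges overall, or leave it unmatched if none does
lex-smallest matching: {1-21, 6-2, 7-20, 8-24, 10-0, 12-5, 18-4}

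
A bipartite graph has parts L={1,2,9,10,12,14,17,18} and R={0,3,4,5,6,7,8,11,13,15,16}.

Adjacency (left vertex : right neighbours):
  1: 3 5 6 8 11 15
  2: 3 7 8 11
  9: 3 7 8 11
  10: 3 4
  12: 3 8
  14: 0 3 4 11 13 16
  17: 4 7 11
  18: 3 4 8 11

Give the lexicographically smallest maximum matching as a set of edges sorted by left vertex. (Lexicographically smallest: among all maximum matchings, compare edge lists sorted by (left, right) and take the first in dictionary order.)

|M| = 7 (so the lex-smallest maximum matching has 7 edges)
process left vertices in ascending order; for each, take the smallest-labelled available neighbour that still permits 7 edges overall, or leave it unmatched if none does
lex-smallest matching: {1-5, 2-3, 9-7, 10-4, 12-8, 14-0, 17-11}

Lex-smallest maximum matching: {(1,5), (2,3), (9,7), (10,4), (12,8), (14,0), (17,11)}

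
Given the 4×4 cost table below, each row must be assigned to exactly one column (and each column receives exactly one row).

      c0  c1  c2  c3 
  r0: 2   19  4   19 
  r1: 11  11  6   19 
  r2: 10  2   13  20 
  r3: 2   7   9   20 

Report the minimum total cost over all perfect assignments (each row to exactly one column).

Minimum assignment cost: 27

optimal assignment: row0→col2 (cost 4), row1→col3 (cost 19), row2→col1 (cost 2), row3→col0 (cost 2)
total = 4 + 19 + 2 + 2 = 27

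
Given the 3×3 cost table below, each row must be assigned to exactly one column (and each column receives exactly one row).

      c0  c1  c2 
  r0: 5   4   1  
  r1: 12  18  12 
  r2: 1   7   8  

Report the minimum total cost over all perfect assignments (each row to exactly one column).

Minimum assignment cost: 17

optimal assignment: row0→col1 (cost 4), row1→col2 (cost 12), row2→col0 (cost 1)
total = 4 + 12 + 1 = 17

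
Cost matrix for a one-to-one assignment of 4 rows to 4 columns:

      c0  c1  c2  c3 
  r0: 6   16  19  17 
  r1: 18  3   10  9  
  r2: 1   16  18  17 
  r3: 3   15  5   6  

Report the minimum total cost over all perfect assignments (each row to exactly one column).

Minimum assignment cost: 26

optimal assignment: row0→col3 (cost 17), row1→col1 (cost 3), row2→col0 (cost 1), row3→col2 (cost 5)
total = 17 + 3 + 1 + 5 = 26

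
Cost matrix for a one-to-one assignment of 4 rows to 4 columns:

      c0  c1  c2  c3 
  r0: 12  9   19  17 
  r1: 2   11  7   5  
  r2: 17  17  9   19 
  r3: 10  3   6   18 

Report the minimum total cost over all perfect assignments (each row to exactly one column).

optimal assignment: row0→col0 (cost 12), row1→col3 (cost 5), row2→col2 (cost 9), row3→col1 (cost 3)
total = 12 + 5 + 9 + 3 = 29

Minimum assignment cost: 29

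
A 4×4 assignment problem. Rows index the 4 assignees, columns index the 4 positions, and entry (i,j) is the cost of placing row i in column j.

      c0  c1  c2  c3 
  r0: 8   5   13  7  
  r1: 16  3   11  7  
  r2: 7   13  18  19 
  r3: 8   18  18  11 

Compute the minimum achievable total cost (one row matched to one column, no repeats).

Minimum assignment cost: 34

one of 2 optimal assignments: row0→col1 (cost 5), row1→col2 (cost 11), row2→col0 (cost 7), row3→col3 (cost 11)
total = 5 + 11 + 7 + 11 = 34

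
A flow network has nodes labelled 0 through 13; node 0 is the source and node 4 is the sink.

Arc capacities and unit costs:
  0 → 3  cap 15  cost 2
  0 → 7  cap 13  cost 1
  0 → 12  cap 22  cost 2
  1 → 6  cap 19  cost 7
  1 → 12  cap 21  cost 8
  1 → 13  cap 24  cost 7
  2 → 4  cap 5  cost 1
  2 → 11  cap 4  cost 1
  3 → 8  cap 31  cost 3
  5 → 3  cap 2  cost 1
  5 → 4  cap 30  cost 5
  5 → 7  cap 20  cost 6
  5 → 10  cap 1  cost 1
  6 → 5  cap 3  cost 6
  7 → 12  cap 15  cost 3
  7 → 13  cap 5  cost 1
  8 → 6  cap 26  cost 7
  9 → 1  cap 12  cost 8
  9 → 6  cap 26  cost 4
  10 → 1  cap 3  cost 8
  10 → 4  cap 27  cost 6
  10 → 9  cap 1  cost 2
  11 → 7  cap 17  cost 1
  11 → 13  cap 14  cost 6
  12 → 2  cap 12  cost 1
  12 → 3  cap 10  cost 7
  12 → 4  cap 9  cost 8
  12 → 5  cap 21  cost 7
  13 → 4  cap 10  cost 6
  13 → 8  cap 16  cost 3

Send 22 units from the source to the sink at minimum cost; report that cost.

shortest-cost path #1: 0→12→2→4 push 5 @ unit cost 4 (adds 20)
shortest-cost path #2: 0→7→13→4 push 5 @ unit cost 8 (adds 40)
shortest-cost path #3: 0→12→4 push 9 @ unit cost 10 (adds 90)
shortest-cost path #4: 0→12→5→4 push 3 @ unit cost 14 (adds 42)
total cost = 192

Minimum cost for 22 units: 192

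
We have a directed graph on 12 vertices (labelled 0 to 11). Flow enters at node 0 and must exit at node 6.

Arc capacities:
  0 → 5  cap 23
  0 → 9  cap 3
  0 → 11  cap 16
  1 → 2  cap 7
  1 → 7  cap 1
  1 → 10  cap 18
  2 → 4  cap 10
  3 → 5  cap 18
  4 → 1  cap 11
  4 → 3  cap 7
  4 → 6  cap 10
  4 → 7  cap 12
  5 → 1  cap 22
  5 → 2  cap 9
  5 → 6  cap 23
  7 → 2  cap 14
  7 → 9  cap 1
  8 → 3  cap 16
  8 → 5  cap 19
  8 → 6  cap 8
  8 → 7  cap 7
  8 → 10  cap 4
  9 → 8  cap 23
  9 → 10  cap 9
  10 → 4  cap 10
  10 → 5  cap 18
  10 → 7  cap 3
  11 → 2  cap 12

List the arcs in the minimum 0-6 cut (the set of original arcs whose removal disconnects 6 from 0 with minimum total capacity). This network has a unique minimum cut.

augment #1: 0→5→6 push 23
augment #2: 0→9→8→6 push 3
augment #3: 0→11→2→4→6 push 10
max flow = 36; residual-reachable set from 0 gives S-side
cut edges (S→T): {(0,5), (0,9), (2,4)} total cap 36

Min-cut arcs: {(0,5), (0,9), (2,4)} (total capacity 36)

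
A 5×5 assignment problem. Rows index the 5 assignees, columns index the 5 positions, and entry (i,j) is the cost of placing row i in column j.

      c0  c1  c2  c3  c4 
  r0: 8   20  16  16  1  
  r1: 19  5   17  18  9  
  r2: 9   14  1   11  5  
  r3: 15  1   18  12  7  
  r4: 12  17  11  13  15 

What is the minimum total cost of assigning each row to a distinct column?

Minimum assignment cost: 31

optimal assignment: row0→col4 (cost 1), row1→col1 (cost 5), row2→col2 (cost 1), row3→col3 (cost 12), row4→col0 (cost 12)
total = 1 + 5 + 1 + 12 + 12 = 31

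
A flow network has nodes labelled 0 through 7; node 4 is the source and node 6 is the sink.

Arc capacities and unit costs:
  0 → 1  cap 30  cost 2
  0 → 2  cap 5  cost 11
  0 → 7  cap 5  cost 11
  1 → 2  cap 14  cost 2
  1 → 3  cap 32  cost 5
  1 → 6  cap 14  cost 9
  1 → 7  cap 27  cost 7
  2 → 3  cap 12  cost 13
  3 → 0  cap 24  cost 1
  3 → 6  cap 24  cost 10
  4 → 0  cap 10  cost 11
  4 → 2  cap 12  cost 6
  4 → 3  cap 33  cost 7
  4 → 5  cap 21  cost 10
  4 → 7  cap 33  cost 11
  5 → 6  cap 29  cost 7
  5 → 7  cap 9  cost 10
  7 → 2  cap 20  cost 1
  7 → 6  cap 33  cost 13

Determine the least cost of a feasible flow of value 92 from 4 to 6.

shortest-cost path #1: 4→5→6 push 21 @ unit cost 17 (adds 357)
shortest-cost path #2: 4→3→6 push 24 @ unit cost 17 (adds 408)
shortest-cost path #3: 4→3→0→1→6 push 9 @ unit cost 19 (adds 171)
shortest-cost path #4: 4→0→1→6 push 5 @ unit cost 22 (adds 110)
shortest-cost path #5: 4→7→6 push 33 @ unit cost 24 (adds 792)
total cost = 1838

Minimum cost for 92 units: 1838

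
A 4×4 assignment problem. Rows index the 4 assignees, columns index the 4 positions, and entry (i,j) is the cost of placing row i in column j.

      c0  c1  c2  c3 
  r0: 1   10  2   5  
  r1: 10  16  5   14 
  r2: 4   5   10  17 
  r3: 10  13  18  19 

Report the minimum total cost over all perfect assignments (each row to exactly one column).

Minimum assignment cost: 25

optimal assignment: row0→col3 (cost 5), row1→col2 (cost 5), row2→col1 (cost 5), row3→col0 (cost 10)
total = 5 + 5 + 5 + 10 = 25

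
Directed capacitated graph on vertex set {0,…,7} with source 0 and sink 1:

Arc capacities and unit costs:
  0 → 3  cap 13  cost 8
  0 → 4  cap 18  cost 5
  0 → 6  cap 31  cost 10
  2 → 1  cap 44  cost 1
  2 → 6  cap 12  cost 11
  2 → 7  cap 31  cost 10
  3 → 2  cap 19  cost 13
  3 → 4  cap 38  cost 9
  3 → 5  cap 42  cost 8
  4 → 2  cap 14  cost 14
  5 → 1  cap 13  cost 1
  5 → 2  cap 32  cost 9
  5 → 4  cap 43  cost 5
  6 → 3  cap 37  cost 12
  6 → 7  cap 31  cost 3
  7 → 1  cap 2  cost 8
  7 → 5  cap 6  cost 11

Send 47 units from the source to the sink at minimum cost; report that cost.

Minimum cost for 47 units: 1155

shortest-cost path #1: 0→3→5→1 push 13 @ unit cost 17 (adds 221)
shortest-cost path #2: 0→4→2→1 push 14 @ unit cost 20 (adds 280)
shortest-cost path #3: 0→6→7→1 push 2 @ unit cost 21 (adds 42)
shortest-cost path #4: 0→6→7→5→3→2→1 push 6 @ unit cost 30 (adds 180)
shortest-cost path #5: 0→6→3→2→1 push 12 @ unit cost 36 (adds 432)
total cost = 1155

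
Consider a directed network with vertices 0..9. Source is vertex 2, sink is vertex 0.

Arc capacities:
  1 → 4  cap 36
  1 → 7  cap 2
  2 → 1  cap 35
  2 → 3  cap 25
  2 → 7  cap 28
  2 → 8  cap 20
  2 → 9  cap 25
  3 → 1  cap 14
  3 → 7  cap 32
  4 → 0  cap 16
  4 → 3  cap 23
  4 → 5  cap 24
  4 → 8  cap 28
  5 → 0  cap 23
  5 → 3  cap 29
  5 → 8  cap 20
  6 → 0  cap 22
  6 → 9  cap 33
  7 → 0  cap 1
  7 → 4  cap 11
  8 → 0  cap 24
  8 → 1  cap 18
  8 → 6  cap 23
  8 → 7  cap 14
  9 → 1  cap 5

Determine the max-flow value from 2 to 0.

Maximum flow value: 68

augment #1: 2→7→0 bottleneck 1, total now 1
augment #2: 2→8→0 bottleneck 20, total now 21
augment #3: 2→1→4→0 bottleneck 16, total now 37
augment #4: 2→1→4→5→0 bottleneck 19, total now 56
augment #5: 2→7→4→5→0 bottleneck 4, total now 60
augment #6: 2→7→4→8→0 bottleneck 4, total now 64
augment #7: 2→7→4→8→6→0 bottleneck 3, total now 67
augment #8: 2→3→1→4→8→6→0 bottleneck 1, total now 68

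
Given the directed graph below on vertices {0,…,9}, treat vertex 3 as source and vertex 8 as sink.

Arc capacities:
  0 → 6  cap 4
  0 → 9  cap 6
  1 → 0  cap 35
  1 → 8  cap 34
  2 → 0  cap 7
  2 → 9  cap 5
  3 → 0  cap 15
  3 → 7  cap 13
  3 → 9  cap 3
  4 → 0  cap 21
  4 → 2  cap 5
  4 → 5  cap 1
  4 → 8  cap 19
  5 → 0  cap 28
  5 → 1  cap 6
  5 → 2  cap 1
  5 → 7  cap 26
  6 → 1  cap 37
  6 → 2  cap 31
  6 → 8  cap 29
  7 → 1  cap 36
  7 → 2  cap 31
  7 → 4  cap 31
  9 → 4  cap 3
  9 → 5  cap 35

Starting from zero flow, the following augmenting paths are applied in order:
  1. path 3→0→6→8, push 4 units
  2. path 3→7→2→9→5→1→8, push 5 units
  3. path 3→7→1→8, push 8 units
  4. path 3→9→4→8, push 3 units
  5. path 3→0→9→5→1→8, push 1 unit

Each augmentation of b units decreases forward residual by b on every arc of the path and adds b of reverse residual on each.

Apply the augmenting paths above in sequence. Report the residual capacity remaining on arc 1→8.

after path 1 (3→0→6→8, push 4): res(1,8)=34
after path 2 (3→7→2→9→5→1→8, push 5): res(1,8)=29
after path 3 (3→7→1→8, push 8): res(1,8)=21
after path 4 (3→9→4→8, push 3): res(1,8)=21
after path 5 (3→0→9→5→1→8, push 1): res(1,8)=20

Residual capacity of (1,8): 20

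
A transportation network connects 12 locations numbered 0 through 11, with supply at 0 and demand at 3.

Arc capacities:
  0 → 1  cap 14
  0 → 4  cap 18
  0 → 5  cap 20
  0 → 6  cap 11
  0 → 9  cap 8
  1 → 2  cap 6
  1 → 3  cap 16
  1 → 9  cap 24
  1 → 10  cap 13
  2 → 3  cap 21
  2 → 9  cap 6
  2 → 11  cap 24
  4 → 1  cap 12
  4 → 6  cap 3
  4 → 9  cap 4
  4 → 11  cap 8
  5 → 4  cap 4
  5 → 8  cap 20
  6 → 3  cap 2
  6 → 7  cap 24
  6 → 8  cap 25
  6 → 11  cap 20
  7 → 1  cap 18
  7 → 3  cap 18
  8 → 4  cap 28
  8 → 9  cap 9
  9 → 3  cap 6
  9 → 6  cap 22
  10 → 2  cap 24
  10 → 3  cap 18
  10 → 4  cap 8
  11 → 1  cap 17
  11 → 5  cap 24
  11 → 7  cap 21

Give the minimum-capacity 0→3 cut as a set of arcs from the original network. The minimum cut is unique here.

augment #1: 0→1→3 push 14
augment #2: 0→6→3 push 2
augment #3: 0→9→3 push 6
augment #4: 0→4→1→3 push 2
augment #5: 0→6→7→3 push 9
augment #6: 0→4→1→2→3 push 6
augment #7: 0→4→1→10→3 push 4
augment #8: 0→4→6→7→3 push 3
augment #9: 0→4→11→7→3 push 3
augment #10: 0→9→6→7→3 push 2
augment #11: 0→5→4→11→7→3 push 1
augment #12: 0→5→4→11→1→10→3 push 3
augment #13: 0→5→8→4→11→1→10→3 push 1
augment #14: 0→5→8→9→6→7→1→10→3 push 5
max flow = 61; residual-reachable set from 0 gives S-side
cut edges (S→T): {(1,2), (1,3), (1,10), (6,3), (7,3), (9,3)} total cap 61

Min-cut arcs: {(1,2), (1,3), (1,10), (6,3), (7,3), (9,3)} (total capacity 61)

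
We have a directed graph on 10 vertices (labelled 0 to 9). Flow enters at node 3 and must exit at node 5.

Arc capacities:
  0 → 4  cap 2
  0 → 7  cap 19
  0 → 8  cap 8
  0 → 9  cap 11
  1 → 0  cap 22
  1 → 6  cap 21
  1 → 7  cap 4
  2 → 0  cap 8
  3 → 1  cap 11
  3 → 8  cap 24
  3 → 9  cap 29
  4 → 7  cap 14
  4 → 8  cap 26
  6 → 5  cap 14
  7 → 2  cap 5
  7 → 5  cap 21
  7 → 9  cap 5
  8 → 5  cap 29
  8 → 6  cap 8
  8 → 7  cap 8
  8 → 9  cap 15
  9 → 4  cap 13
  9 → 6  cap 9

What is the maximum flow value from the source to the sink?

Maximum flow value: 57

augment #1: 3→8→5 bottleneck 24, total now 24
augment #2: 3→1→6→5 bottleneck 11, total now 35
augment #3: 3→9→6→5 bottleneck 3, total now 38
augment #4: 3→9→4→7→5 bottleneck 13, total now 51
augment #5: 3→9→6→1→7→5 bottleneck 4, total now 55
augment #6: 3→9→6→1→0→7→5 bottleneck 2, total now 57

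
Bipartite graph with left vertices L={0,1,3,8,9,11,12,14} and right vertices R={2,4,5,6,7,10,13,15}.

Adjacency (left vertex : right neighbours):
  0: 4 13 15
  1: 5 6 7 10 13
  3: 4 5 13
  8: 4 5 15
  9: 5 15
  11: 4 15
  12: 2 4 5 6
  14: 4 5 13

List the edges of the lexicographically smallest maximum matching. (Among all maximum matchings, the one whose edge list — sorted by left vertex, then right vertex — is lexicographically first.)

Lex-smallest maximum matching: {(0,4), (1,6), (3,5), (8,15), (12,2), (14,13)}

|M| = 6 (so the lex-smallest maximum matching has 6 edges)
process left vertices in ascending order; for each, take the smallest-labelled available neighbour that still permits 6 edges overall, or leave it unmatched if none does
lex-smallest matching: {0-4, 1-6, 3-5, 8-15, 12-2, 14-13}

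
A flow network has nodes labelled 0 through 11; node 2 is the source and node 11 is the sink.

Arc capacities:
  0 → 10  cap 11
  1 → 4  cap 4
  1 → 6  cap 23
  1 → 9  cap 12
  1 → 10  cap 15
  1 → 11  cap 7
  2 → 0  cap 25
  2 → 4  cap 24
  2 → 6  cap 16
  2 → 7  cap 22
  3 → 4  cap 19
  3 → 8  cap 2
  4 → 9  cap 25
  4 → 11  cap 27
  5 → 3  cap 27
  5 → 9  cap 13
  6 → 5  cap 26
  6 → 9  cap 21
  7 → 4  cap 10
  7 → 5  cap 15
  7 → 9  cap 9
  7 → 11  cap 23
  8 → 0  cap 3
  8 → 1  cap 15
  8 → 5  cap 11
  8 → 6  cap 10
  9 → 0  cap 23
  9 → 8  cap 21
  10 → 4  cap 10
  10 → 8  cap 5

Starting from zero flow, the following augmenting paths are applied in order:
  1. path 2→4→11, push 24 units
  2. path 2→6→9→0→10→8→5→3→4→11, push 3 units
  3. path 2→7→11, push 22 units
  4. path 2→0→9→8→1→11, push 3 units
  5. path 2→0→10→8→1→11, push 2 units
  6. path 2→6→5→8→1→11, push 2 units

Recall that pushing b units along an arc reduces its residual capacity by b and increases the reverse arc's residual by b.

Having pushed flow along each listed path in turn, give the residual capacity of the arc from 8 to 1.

Residual capacity of (8,1): 8

after path 1 (2→4→11, push 24): res(8,1)=15
after path 2 (2→6→9→0→10→8→5→3→4→11, push 3): res(8,1)=15
after path 3 (2→7→11, push 22): res(8,1)=15
after path 4 (2→0→9→8→1→11, push 3): res(8,1)=12
after path 5 (2→0→10→8→1→11, push 2): res(8,1)=10
after path 6 (2→6→5→8→1→11, push 2): res(8,1)=8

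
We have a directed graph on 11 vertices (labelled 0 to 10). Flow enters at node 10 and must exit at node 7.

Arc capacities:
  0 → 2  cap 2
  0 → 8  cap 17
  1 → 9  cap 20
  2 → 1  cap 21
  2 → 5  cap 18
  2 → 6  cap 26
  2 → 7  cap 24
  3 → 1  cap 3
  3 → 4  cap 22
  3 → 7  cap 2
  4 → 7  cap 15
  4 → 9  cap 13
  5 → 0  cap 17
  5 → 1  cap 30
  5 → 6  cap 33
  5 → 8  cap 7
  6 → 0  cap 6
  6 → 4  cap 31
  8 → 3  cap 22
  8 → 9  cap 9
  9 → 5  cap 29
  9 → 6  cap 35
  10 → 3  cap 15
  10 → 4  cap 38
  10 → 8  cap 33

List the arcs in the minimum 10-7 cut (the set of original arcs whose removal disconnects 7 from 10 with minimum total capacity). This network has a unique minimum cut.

Min-cut arcs: {(0,2), (3,7), (4,7)} (total capacity 19)

augment #1: 10→3→7 push 2
augment #2: 10→4→7 push 15
augment #3: 10→4→9→5→0→2→7 push 2
max flow = 19; residual-reachable set from 10 gives S-side
cut edges (S→T): {(0,2), (3,7), (4,7)} total cap 19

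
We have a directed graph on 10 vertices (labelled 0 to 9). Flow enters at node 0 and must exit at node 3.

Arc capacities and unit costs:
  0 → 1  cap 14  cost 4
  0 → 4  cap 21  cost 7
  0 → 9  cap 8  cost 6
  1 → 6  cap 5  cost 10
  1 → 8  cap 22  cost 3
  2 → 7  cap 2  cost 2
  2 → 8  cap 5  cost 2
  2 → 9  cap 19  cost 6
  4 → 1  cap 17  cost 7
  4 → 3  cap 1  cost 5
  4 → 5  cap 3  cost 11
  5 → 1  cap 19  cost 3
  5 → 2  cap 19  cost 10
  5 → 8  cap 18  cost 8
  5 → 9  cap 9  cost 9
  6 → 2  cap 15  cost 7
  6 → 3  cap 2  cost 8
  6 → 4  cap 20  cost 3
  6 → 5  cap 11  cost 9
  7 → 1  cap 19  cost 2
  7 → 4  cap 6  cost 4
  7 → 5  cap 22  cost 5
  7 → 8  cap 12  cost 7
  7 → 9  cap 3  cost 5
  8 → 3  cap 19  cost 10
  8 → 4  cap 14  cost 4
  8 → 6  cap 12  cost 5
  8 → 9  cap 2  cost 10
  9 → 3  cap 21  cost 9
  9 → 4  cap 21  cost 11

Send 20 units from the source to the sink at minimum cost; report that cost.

Minimum cost for 20 units: 319

shortest-cost path #1: 0→4→3 push 1 @ unit cost 12 (adds 12)
shortest-cost path #2: 0→9→3 push 8 @ unit cost 15 (adds 120)
shortest-cost path #3: 0→1→8→3 push 11 @ unit cost 17 (adds 187)
total cost = 319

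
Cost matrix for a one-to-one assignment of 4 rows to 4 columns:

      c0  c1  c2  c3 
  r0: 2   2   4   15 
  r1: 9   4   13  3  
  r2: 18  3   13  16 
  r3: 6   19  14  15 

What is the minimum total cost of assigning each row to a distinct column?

optimal assignment: row0→col2 (cost 4), row1→col3 (cost 3), row2→col1 (cost 3), row3→col0 (cost 6)
total = 4 + 3 + 3 + 6 = 16

Minimum assignment cost: 16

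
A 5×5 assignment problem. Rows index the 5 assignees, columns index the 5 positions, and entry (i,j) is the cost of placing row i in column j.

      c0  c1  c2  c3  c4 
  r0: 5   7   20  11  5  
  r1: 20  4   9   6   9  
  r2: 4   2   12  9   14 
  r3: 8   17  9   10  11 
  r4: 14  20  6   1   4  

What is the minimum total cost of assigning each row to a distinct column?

Minimum assignment cost: 23

optimal assignment: row0→col4 (cost 5), row1→col1 (cost 4), row2→col0 (cost 4), row3→col2 (cost 9), row4→col3 (cost 1)
total = 5 + 4 + 4 + 9 + 1 = 23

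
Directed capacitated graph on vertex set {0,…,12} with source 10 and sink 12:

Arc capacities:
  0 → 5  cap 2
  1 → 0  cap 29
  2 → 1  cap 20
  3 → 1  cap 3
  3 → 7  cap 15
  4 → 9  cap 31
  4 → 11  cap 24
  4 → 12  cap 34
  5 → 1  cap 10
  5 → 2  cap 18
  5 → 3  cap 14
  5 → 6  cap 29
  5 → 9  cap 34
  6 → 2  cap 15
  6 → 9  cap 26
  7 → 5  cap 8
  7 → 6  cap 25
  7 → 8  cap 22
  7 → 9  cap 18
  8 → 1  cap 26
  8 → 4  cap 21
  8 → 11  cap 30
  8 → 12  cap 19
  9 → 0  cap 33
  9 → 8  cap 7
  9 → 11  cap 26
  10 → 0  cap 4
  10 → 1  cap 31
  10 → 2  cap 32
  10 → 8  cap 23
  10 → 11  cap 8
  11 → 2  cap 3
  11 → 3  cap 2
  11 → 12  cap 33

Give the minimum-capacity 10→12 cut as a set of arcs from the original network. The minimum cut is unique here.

Min-cut arcs: {(0,5), (10,8), (10,11)} (total capacity 33)

augment #1: 10→8→12 push 19
augment #2: 10→11→12 push 8
augment #3: 10→8→4→12 push 4
augment #4: 10→0→5→9→11→12 push 2
max flow = 33; residual-reachable set from 10 gives S-side
cut edges (S→T): {(0,5), (10,8), (10,11)} total cap 33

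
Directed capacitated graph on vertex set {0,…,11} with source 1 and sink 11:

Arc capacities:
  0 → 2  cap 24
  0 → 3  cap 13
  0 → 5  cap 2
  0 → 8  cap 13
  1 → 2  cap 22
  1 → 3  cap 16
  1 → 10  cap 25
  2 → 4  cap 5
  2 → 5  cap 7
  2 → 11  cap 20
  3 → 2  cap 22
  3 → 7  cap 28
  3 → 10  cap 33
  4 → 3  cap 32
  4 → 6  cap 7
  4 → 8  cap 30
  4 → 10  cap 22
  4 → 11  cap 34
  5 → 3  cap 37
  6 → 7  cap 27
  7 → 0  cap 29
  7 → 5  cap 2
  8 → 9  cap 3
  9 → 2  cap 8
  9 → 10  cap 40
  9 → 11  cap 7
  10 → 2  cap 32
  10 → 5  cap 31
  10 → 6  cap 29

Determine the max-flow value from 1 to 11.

Maximum flow value: 28

augment #1: 1→2→11 bottleneck 20, total now 20
augment #2: 1→2→4→11 bottleneck 2, total now 22
augment #3: 1→3→2→4→11 bottleneck 3, total now 25
augment #4: 1→3→7→0→8→9→11 bottleneck 3, total now 28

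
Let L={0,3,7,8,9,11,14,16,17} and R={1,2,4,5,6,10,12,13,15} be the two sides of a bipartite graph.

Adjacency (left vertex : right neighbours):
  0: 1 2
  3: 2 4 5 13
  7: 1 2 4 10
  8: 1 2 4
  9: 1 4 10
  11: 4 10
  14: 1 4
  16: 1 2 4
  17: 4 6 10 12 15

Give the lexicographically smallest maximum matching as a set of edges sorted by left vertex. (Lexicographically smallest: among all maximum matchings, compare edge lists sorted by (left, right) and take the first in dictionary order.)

|M| = 6 (so the lex-smallest maximum matching has 6 edges)
process left vertices in ascending order; for each, take the smallest-labelled available neighbour that still permits 6 edges overall, or leave it unmatched if none does
lex-smallest matching: {0-1, 3-5, 7-2, 8-4, 9-10, 17-6}

Lex-smallest maximum matching: {(0,1), (3,5), (7,2), (8,4), (9,10), (17,6)}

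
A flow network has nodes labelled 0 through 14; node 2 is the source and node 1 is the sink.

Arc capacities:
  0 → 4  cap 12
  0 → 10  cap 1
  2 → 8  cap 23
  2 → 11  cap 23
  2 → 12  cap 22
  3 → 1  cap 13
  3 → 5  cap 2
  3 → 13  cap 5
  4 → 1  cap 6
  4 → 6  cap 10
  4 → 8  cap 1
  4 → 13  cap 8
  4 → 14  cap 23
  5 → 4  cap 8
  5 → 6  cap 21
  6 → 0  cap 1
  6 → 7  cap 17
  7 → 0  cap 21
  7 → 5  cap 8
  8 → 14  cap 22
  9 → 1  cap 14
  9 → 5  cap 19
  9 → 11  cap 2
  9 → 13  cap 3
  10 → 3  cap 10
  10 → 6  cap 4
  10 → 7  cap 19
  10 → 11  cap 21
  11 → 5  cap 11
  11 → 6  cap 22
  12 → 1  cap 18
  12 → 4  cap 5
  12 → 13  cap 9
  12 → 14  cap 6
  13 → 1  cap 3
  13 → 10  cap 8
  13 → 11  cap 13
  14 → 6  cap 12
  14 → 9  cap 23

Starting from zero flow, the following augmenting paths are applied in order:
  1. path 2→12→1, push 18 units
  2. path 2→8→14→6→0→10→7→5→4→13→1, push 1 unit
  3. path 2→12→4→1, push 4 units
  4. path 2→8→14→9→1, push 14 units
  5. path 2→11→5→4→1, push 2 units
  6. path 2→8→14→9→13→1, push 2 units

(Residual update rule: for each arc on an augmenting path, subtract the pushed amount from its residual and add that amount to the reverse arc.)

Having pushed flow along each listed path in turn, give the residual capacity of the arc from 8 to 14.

Residual capacity of (8,14): 5

after path 1 (2→12→1, push 18): res(8,14)=22
after path 2 (2→8→14→6→0→10→7→5→4→13→1, push 1): res(8,14)=21
after path 3 (2→12→4→1, push 4): res(8,14)=21
after path 4 (2→8→14→9→1, push 14): res(8,14)=7
after path 5 (2→11→5→4→1, push 2): res(8,14)=7
after path 6 (2→8→14→9→13→1, push 2): res(8,14)=5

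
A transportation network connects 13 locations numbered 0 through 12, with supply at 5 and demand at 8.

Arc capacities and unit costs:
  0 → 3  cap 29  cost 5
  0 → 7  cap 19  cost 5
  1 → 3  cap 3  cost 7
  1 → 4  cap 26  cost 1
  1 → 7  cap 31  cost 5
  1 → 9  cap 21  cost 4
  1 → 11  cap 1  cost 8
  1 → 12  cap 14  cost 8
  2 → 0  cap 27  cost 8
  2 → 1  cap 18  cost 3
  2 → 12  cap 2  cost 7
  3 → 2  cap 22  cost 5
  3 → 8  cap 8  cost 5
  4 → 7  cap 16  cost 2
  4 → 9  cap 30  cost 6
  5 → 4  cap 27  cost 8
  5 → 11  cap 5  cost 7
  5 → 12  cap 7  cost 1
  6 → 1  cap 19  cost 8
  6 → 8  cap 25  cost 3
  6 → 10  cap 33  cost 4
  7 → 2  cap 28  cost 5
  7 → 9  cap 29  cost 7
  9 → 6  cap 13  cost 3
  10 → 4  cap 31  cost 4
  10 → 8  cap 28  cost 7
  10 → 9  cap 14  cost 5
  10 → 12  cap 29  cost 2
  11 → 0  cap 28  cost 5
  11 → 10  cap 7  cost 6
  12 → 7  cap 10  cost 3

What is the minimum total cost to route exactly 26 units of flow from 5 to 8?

Minimum cost for 26 units: 573

shortest-cost path #1: 5→12→7→9→6→8 push 7 @ unit cost 17 (adds 119)
shortest-cost path #2: 5→11→10→8 push 5 @ unit cost 20 (adds 100)
shortest-cost path #3: 5→4→9→6→8 push 6 @ unit cost 20 (adds 120)
shortest-cost path #4: 5→4→9→7→2→1→3→8 push 3 @ unit cost 27 (adds 81)
shortest-cost path #5: 5→4→9→7→2→0→3→8 push 4 @ unit cost 30 (adds 120)
shortest-cost path #6: 5→4→7→2→0→3→8 push 1 @ unit cost 33 (adds 33)
total cost = 573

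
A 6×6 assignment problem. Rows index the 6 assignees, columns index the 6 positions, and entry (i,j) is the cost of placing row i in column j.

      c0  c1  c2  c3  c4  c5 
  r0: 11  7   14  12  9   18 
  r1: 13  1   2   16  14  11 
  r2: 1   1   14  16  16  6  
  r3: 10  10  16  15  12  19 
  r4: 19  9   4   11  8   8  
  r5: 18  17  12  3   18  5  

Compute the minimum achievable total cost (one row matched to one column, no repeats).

one of 4 optimal assignments: row0→col1 (cost 7), row1→col2 (cost 2), row2→col0 (cost 1), row3→col4 (cost 12), row4→col5 (cost 8), row5→col3 (cost 3)
total = 7 + 2 + 1 + 12 + 8 + 3 = 33

Minimum assignment cost: 33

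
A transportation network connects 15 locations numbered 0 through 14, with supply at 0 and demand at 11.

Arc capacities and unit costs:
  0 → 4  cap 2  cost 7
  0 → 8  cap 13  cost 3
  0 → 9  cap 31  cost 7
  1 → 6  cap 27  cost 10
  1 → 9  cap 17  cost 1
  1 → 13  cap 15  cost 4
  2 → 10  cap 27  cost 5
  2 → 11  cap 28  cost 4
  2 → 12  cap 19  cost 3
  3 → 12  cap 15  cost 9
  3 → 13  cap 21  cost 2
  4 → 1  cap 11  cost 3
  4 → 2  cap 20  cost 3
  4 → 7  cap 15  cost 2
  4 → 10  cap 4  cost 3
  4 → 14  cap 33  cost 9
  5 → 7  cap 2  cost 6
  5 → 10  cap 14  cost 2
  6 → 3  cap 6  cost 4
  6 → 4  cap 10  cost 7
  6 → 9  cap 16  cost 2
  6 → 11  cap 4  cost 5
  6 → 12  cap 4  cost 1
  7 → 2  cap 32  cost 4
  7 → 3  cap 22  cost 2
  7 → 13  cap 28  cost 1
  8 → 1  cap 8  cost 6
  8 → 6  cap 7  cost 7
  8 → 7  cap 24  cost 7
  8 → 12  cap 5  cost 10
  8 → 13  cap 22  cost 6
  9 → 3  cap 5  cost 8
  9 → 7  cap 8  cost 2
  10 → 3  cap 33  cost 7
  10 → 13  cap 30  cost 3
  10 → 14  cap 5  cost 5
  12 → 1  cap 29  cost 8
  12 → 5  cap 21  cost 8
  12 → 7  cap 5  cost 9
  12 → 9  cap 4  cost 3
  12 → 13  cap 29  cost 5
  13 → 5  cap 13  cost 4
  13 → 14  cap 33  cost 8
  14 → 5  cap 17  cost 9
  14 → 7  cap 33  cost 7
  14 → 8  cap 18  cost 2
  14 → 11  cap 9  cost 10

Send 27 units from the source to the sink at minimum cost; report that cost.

shortest-cost path #1: 0→4→2→11 push 2 @ unit cost 14 (adds 28)
shortest-cost path #2: 0→8→6→11 push 4 @ unit cost 15 (adds 60)
shortest-cost path #3: 0→9→7→2→11 push 8 @ unit cost 17 (adds 136)
shortest-cost path #4: 0→8→7→2→11 push 9 @ unit cost 18 (adds 162)
shortest-cost path #5: 0→9→3→13→14→11 push 4 @ unit cost 35 (adds 140)
total cost = 526

Minimum cost for 27 units: 526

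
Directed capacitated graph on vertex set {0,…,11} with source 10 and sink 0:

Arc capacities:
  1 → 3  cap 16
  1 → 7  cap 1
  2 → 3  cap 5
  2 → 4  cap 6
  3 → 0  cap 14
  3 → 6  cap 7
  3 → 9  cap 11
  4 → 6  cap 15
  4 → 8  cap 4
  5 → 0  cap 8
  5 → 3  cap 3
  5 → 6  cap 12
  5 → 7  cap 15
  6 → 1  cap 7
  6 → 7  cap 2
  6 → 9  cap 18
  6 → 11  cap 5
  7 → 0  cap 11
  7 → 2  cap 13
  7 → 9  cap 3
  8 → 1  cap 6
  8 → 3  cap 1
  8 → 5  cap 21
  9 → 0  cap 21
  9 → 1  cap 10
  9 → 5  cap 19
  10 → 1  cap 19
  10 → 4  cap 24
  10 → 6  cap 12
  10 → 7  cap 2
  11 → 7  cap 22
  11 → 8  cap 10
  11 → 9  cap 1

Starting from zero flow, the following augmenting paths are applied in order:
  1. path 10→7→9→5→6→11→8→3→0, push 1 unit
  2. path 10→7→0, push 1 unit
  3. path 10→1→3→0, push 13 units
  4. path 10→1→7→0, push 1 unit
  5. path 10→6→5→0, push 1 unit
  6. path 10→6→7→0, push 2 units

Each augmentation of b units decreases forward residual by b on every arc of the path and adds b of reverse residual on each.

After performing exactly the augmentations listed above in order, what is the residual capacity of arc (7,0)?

after path 1 (10→7→9→5→6→11→8→3→0, push 1): res(7,0)=11
after path 2 (10→7→0, push 1): res(7,0)=10
after path 3 (10→1→3→0, push 13): res(7,0)=10
after path 4 (10→1→7→0, push 1): res(7,0)=9
after path 5 (10→6→5→0, push 1): res(7,0)=9
after path 6 (10→6→7→0, push 2): res(7,0)=7

Residual capacity of (7,0): 7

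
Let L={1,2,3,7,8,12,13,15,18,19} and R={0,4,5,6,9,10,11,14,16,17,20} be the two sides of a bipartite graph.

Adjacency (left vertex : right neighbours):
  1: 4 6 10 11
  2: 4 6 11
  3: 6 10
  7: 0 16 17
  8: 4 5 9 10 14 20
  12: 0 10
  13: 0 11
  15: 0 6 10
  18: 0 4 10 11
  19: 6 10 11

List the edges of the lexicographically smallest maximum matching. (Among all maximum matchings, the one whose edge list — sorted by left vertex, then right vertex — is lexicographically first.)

|M| = 7 (so the lex-smallest maximum matching has 7 edges)
process left vertices in ascending order; for each, take the smallest-labelled available neighbour that still permits 7 edges overall, or leave it unmatched if none does
lex-smallest matching: {1-4, 2-6, 3-10, 7-16, 8-5, 12-0, 13-11}

Lex-smallest maximum matching: {(1,4), (2,6), (3,10), (7,16), (8,5), (12,0), (13,11)}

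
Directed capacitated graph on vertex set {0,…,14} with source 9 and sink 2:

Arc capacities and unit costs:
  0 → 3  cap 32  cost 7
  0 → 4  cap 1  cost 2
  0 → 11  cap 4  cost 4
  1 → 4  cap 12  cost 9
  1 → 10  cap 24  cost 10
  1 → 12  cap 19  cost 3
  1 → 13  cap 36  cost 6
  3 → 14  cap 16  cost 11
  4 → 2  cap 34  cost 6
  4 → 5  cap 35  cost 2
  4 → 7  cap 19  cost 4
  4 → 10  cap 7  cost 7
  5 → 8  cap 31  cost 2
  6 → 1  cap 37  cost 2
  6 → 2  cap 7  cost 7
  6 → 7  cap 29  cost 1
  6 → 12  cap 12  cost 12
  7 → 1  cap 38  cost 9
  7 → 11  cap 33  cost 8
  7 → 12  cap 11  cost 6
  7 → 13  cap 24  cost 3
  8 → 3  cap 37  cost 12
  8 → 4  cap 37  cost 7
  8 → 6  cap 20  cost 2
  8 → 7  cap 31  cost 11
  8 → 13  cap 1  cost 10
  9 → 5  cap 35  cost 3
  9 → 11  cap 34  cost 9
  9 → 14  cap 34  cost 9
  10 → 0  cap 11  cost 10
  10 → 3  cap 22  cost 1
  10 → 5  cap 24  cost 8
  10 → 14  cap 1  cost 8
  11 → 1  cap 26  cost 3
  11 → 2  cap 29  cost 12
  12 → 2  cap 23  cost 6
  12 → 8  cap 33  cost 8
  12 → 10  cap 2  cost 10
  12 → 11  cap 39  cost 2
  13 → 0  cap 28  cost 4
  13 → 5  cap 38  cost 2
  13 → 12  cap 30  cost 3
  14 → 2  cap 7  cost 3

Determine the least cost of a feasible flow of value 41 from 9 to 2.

shortest-cost path #1: 9→14→2 push 7 @ unit cost 12 (adds 84)
shortest-cost path #2: 9→5→8→6→2 push 7 @ unit cost 14 (adds 98)
shortest-cost path #3: 9→5→8→4→2 push 24 @ unit cost 18 (adds 432)
shortest-cost path #4: 9→11→2 push 3 @ unit cost 21 (adds 63)
total cost = 677

Minimum cost for 41 units: 677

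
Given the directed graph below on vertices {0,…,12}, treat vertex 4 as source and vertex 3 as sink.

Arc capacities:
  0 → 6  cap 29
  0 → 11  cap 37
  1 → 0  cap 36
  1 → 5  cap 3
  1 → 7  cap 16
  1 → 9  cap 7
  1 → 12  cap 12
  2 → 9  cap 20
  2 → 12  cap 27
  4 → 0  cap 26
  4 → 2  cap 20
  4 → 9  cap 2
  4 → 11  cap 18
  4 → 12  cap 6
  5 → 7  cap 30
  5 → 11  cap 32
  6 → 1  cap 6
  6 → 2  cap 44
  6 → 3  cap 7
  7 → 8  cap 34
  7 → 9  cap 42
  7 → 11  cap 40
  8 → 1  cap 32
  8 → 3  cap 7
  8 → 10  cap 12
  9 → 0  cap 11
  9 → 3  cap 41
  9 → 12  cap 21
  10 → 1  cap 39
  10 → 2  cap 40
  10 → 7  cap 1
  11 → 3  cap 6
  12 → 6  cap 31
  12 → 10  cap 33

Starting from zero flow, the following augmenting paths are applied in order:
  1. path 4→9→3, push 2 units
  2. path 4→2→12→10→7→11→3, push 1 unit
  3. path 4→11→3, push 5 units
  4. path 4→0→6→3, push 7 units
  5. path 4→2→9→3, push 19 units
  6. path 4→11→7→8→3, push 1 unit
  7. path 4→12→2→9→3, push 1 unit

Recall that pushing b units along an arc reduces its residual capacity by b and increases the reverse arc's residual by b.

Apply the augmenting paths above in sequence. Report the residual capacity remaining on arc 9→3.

Residual capacity of (9,3): 19

after path 1 (4→9→3, push 2): res(9,3)=39
after path 2 (4→2→12→10→7→11→3, push 1): res(9,3)=39
after path 3 (4→11→3, push 5): res(9,3)=39
after path 4 (4→0→6→3, push 7): res(9,3)=39
after path 5 (4→2→9→3, push 19): res(9,3)=20
after path 6 (4→11→7→8→3, push 1): res(9,3)=20
after path 7 (4→12→2→9→3, push 1): res(9,3)=19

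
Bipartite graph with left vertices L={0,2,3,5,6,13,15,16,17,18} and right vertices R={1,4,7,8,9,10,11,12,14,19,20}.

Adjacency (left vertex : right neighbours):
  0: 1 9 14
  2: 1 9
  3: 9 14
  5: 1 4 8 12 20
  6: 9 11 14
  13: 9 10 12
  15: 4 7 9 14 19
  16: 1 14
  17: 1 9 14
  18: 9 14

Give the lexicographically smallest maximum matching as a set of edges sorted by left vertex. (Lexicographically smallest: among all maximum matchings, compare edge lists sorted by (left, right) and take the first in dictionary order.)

|M| = 7 (so the lex-smallest maximum matching has 7 edges)
process left vertices in ascending order; for each, take the smallest-labelled available neighbour that still permits 7 edges overall, or leave it unmatched if none does
lex-smallest matching: {0-1, 2-9, 3-14, 5-4, 6-11, 13-10, 15-7}

Lex-smallest maximum matching: {(0,1), (2,9), (3,14), (5,4), (6,11), (13,10), (15,7)}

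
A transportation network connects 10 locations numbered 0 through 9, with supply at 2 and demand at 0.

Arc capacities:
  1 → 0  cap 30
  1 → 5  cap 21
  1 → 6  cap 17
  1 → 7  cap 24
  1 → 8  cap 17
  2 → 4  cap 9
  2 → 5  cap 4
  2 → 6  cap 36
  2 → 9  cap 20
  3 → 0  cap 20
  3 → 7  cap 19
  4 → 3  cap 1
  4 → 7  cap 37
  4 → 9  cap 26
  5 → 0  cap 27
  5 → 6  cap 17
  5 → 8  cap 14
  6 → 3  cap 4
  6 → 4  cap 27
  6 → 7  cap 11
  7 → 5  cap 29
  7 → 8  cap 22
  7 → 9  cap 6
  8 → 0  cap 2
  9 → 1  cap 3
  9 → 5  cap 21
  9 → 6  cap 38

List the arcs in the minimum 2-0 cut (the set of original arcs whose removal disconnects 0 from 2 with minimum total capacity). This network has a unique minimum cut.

Min-cut arcs: {(4,3), (5,0), (6,3), (8,0), (9,1)} (total capacity 37)

augment #1: 2→5→0 push 4
augment #2: 2→4→3→0 push 1
augment #3: 2→6→3→0 push 4
augment #4: 2→9→1→0 push 3
augment #5: 2→9→5→0 push 17
augment #6: 2→4→7→5→0 push 6
augment #7: 2→4→7→8→0 push 2
max flow = 37; residual-reachable set from 2 gives S-side
cut edges (S→T): {(4,3), (5,0), (6,3), (8,0), (9,1)} total cap 37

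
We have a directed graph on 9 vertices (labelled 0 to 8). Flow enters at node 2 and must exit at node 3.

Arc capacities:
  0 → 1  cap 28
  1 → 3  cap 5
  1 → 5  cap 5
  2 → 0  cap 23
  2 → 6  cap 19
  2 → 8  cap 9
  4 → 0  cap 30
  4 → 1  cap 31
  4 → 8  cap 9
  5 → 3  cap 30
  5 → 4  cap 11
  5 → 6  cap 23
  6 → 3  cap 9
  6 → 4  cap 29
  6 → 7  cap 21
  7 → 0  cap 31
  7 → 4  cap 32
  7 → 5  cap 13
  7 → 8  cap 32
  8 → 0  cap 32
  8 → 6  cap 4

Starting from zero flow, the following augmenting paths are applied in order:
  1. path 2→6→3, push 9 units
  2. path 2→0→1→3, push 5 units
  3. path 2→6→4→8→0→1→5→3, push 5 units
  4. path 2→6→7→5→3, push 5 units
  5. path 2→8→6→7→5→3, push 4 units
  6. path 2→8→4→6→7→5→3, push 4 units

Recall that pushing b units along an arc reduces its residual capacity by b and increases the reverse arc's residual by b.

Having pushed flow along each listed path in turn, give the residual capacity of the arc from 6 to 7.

after path 1 (2→6→3, push 9): res(6,7)=21
after path 2 (2→0→1→3, push 5): res(6,7)=21
after path 3 (2→6→4→8→0→1→5→3, push 5): res(6,7)=21
after path 4 (2→6→7→5→3, push 5): res(6,7)=16
after path 5 (2→8→6→7→5→3, push 4): res(6,7)=12
after path 6 (2→8→4→6→7→5→3, push 4): res(6,7)=8

Residual capacity of (6,7): 8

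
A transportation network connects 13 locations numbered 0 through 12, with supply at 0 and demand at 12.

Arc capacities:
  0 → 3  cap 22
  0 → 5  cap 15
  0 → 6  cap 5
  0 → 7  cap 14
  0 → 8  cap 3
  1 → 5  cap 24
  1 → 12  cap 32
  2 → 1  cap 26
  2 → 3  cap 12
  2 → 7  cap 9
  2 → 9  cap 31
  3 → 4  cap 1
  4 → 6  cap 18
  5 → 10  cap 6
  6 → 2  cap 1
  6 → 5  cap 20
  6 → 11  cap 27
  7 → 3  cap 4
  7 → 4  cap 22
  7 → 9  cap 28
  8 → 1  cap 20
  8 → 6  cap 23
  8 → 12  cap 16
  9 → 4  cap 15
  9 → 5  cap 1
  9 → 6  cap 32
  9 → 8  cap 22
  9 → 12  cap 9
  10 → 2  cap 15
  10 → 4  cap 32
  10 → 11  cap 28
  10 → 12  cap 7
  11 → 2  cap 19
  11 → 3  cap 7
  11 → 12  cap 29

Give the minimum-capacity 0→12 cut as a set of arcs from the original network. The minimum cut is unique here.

Min-cut arcs: {(0,6), (0,7), (0,8), (3,4), (5,10)} (total capacity 29)

augment #1: 0→8→12 push 3
augment #2: 0→5→10→12 push 6
augment #3: 0→6→11→12 push 5
augment #4: 0→7→9→12 push 9
augment #5: 0→7→9→8→12 push 5
augment #6: 0→3→4→6→11→12 push 1
max flow = 29; residual-reachable set from 0 gives S-side
cut edges (S→T): {(0,6), (0,7), (0,8), (3,4), (5,10)} total cap 29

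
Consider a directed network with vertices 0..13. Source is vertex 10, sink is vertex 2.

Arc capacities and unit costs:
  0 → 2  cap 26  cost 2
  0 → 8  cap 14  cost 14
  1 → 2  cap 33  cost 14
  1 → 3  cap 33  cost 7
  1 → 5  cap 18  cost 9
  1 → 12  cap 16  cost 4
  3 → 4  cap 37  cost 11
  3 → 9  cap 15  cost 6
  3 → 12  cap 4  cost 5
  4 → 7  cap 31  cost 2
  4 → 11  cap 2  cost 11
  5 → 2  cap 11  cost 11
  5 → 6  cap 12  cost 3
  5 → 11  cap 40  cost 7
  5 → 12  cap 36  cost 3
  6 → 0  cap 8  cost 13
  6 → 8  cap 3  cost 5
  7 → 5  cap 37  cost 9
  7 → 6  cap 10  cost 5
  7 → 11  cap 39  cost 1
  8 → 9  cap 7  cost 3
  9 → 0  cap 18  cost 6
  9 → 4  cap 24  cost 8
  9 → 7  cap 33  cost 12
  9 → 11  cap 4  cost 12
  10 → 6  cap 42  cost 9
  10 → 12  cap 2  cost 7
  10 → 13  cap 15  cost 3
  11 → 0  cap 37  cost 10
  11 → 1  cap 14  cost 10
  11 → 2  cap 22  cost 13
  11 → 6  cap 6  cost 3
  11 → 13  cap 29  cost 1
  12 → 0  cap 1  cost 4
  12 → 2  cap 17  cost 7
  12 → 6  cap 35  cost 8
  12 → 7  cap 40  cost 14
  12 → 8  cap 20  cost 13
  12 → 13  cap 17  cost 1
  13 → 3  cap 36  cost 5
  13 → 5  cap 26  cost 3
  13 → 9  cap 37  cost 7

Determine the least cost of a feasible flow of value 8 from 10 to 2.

Minimum cost for 8 units: 123

shortest-cost path #1: 10→12→0→2 push 1 @ unit cost 13 (adds 13)
shortest-cost path #2: 10→12→2 push 1 @ unit cost 14 (adds 14)
shortest-cost path #3: 10→13→5→12→2 push 6 @ unit cost 16 (adds 96)
total cost = 123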